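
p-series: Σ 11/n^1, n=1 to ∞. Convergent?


p-series test: Σ c/n^p converges if p > 1, diverges if p ≤ 1 (constant c > 0 doesn't affect convergence).
p = 1
1 ≤ 1 → DIVERGES

Diverges (p = 1 ≤ 1)


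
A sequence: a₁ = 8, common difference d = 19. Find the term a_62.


aₙ = a₁ + (n-1)d
= 8 + (62-1)×19
= 8 + 1159
= 1167

a_62 = 1167


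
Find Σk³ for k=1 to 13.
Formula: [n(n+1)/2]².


n(n+1)/2 = 13×14/2 = 91
Σk³ = 91² = 8281

Σk³ = 8281


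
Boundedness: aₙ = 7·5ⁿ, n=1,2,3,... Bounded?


aₙ = 7·5ⁿ → as n→∞, aₙ→∞ (since base 5 > 1)
No finite upper bound exists
The sequence is UNBOUNDED

Unbounded (aₙ → ∞ as n → ∞)


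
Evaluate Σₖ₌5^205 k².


Σₖ₌5^205 k² = Σₖ₌₁^205 k² − Σₖ₌₁^4 k²
= 205·206·411/6 − 4·5·9/6
= 2892755 − 30 = 2892725

Σk² = 2892725


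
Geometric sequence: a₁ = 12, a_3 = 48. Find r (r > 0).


r^(n-1) = aₙ/a₁
r^2 = 48/12 = 4
r = 4^(1/2)
= ±2; taking r > 0 gives r = 2

r = 2


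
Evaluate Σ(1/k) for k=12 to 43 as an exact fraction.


Σₖ₌12^43 1/k = 1/12 + 1/13 + 1/14 + ... + 1/43
= 12529194618585504529/9419588158802421600
≈ 1.3301

Sum = 12529194618585504529/9419588158802421600 ≈ 1.3301


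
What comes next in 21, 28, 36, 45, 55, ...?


Pattern: triangular numbers: n(n+1)/2
Terms: 21, 28, 36, 45, 55
Next term = 66

Next term = 66


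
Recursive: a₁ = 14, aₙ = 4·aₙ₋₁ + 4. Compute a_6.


Computing step by step:
a_1 = 14
a_2 = 60
a_3 = 244
a_4 = 980
a_5 = 3924
a_6 = 15700


a_6 = 15700


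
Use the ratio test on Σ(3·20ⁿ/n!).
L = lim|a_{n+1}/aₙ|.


aₙ = 3·20^n/n!
a_{n+1}/aₙ = 20^(n+1)/(n+1)! × n!/20^n  (constant 3 cancels)
= 20/(n+1)
L = lim(n→∞) 20/(n+1) = 0
L < 1 → series CONVERGES

Converges (ratio test: L = 0 < 1)


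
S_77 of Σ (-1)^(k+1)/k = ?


S = 1 - 1/2 + 1/3 - 1/4 + 1/5 - 1/6 + 1/7 - 1/8 ± ...
= 0.6996
(Full series converges to +ln(2) ≈ +0.6931)

S_77 = 0.6996


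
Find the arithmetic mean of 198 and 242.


AM = (198 + 242)/2 = 440/2 = 220

AM = 220


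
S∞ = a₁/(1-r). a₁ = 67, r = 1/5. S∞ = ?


S∞ = a₁/(1-r) = 67/(1 - 1/5)
= 67/(4/5)
= 335/4

S∞ = 335/4


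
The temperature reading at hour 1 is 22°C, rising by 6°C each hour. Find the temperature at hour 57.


aₙ = a₁ + (n-1)d
= 22 + (57-1)×6
= 22 + 336
= 358

a_57 = 358


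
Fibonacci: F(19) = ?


Fibonacci sequence: 1, 1, 2, 3, 5, 8, 13, 21, 34, 55, 89, ...
F(19) = 4181

F(19) = 4181


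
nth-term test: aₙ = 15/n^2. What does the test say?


lim(n→∞) 15/n^2 = 0
lim aₙ = 0 → nth-term test is INCONCLUSIVE
(Need other tests; this is actually a convergent p-series with p=2 > 1)

Inconclusive (lim aₙ = 0; need another test)


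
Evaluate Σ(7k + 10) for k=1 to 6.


Σ(7k+10) = 7·Σk + 10·n
= 7·21 + 10·6
= 147 + 60 = 207

Σ = 207


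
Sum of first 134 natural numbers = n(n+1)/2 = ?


n(n+1)/2 = 134×135/2 = 18090/2 = 9045

Σk = 9045


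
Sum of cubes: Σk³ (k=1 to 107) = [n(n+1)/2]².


n(n+1)/2 = 107×108/2 = 5778
Σk³ = 5778² = 33385284

Σk³ = 33385284


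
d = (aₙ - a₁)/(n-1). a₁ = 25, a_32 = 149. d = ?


d = (aₙ - a₁)/(n-1)
= (149 - 25)/(32-1)
= 124/31 = 4

d = 4


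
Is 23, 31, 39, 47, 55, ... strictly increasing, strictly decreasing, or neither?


Differences: 8, 8, 8, 8
All differences > 0 → strictly INCREASING

Monotonically increasing


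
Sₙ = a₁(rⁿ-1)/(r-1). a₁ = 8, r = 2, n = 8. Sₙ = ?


Sₙ = 8×(2^8 - 1)/(2 - 1)
= 8×(256 - 1)/1
= 8×255/1
= 2040

S_8 = 2040


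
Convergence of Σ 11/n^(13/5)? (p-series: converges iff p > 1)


p-series test: Σ c/n^p converges if p > 1, diverges if p ≤ 1 (constant c > 0 doesn't affect convergence).
p = 13/5
13/5 > 1 → CONVERGES

Converges (p = 13/5 > 1)


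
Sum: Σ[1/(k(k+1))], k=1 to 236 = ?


1/(k(k+1)) = 1/k - 1/(k+1) (partial fractions)
Telescoping: Σ = 1 - 1/237 = 236/237

Sum = 236/237


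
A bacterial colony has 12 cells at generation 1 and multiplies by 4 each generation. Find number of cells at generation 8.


aₙ = a₁·r^(n-1)
= 12×4^7
= 12×16384
= 196608

a_8 = 196608


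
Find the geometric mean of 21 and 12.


GM = √(21×12) = √252 = 15.8745

GM = 15.8745


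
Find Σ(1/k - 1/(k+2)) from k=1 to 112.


Telescoping with gap 2: two head and two tail terms survive.
= (1 + 1/2) - (1/113 + 1/114)
= 3/2 - 1/113 - 1/114 = 9548/6441

Sum = 9548/6441


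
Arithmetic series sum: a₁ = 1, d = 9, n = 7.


aₙ = 1 + (7-1)×9 = 55
Sₙ = n(a₁+aₙ)/2 = 7×(1+55)/2
= 7×56/2 = 196

S_7 = 196


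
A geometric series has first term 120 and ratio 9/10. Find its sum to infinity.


S∞ = a₁/(1-r) = 120/(1 - 9/10)
= 120/(1/10)
= 1200

S∞ = 1200


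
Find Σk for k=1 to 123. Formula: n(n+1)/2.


n(n+1)/2 = 123×124/2 = 15252/2 = 7626

Σk = 7626


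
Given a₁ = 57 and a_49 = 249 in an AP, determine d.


d = (aₙ - a₁)/(n-1)
= (249 - 57)/(49-1)
= 192/48 = 4

d = 4


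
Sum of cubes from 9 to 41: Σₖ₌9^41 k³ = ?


Σₖ₌9^41 k³ = [41·42/2]² − [8·9/2]²
= 741321 − 1296 = 740025

Σk³ = 740025


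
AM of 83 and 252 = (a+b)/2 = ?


AM = (83 + 252)/2 = 335/2 = 167.5

AM = 167.5


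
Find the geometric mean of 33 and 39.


GM = √(33×39) = √1287 = 35.8748

GM = 35.8748


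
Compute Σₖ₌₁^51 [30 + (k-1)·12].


aₙ = 30 + (51-1)×12 = 630
Sₙ = n(a₁+aₙ)/2 = 51×(30+630)/2
= 51×660/2 = 16830

S_51 = 16830


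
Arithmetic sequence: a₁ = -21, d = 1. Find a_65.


aₙ = a₁ + (n-1)d
= -21 + (65-1)×1
= -21 + 64
= 43

a_65 = 43


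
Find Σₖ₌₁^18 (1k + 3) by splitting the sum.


Σ(1k+3) = 1·Σk + 3·n
= 1·171 + 3·18
= 171 + 54 = 225

Σ = 225


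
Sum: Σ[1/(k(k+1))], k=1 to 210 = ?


1/(k(k+1)) = 1/k - 1/(k+1) (partial fractions)
Telescoping: Σ = 1 - 1/211 = 210/211

Sum = 210/211


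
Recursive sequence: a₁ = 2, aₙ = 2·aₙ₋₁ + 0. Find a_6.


Computing step by step:
a_1 = 2
a_2 = 4
a_3 = 8
a_4 = 16
a_5 = 32
a_6 = 64


a_6 = 64


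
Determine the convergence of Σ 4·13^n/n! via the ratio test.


aₙ = 4·13^n/n!
a_{n+1}/aₙ = 13^(n+1)/(n+1)! × n!/13^n  (constant 4 cancels)
= 13/(n+1)
L = lim(n→∞) 13/(n+1) = 0
L < 1 → series CONVERGES

Converges (ratio test: L = 0 < 1)


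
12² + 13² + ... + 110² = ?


Σₖ₌12^110 k² = Σₖ₌₁^110 k² − Σₖ₌₁^11 k²
= 110·111·221/6 − 11·12·23/6
= 449735 − 506 = 449229

Σk² = 449229


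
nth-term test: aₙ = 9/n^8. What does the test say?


lim(n→∞) 9/n^8 = 0
lim aₙ = 0 → nth-term test is INCONCLUSIVE
(Need other tests; this is actually a convergent p-series with p=8 > 1)

Inconclusive (lim aₙ = 0; need another test)


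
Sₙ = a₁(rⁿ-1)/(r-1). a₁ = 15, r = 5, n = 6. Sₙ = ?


Sₙ = 15×(5^6 - 1)/(5 - 1)
= 15×(15625 - 1)/4
= 15×15624/4
= 58590

S_6 = 58590


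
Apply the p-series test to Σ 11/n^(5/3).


p-series test: Σ c/n^p converges if p > 1, diverges if p ≤ 1 (constant c > 0 doesn't affect convergence).
p = 5/3
5/3 > 1 → CONVERGES

Converges (p = 5/3 > 1)


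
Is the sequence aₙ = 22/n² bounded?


a₁ = 22, a₂ = 22/4, a₃ = 22/9, ...
0 < aₙ ≤ 22 for all n ≥ 1
The sequence IS bounded

Bounded (0 < aₙ ≤ 22)


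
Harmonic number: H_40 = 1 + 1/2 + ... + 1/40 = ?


H_40 = 1/1 + 1/2 + 1/3 + ... + 1/40
= 2078178381193813/485721041551200
≈ 4.2785

H_40 = 2078178381193813/485721041551200 ≈ 4.2785


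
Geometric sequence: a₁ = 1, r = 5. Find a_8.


aₙ = a₁·r^(n-1)
= 1×5^7
= 1×78125
= 78125

a_8 = 78125


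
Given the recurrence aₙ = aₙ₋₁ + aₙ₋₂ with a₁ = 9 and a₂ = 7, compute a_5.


Computing iteratively: 9, 7, 16, 23, 39
a_5 = 39

a_5 = 39


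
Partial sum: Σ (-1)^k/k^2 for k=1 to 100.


S = -1 + 1/4 - 1/9 + 1/16 - 1/25 + 1/36 - 1/49 + 1/64 ± ...
= -0.8224
(Full series converges to -π²/12 ≈ -0.8225)

S_100 = -0.8224


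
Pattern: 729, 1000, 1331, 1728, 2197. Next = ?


Pattern: perfect cubes: n³
Terms: 729, 1000, 1331, 1728, 2197
Next term = 2744

Next term = 2744


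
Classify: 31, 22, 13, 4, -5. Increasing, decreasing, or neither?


Differences: -9, -9, -9, -9
All differences < 0 → strictly DECREASING

Monotonically decreasing


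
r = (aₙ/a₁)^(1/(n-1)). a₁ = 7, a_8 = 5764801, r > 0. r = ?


r^(n-1) = aₙ/a₁
r^7 = 5764801/7 = 823543
r = 823543^(1/7)
= 7

r = 7


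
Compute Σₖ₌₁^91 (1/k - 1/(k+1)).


Telescoping: adjacent terms cancel.
= 1/1 - 1/92
= 1 - 1/92 = 91/92

Sum = 91/92


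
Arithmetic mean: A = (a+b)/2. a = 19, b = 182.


AM = (19 + 182)/2 = 201/2 = 100.5

AM = 100.5


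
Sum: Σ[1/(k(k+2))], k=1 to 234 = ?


1/(k(k+2)) = (1/2)·(1/k - 1/(k+2)) (partial fractions)
Telescoping: Σ = (1/2)·(1 + 1/2 - 1/235 - 1/236) = 82719/110920

Sum = 82719/110920


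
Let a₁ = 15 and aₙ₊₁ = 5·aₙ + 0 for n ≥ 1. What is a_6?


Computing step by step:
a_1 = 15
a_2 = 75
a_3 = 375
a_4 = 1875
a_5 = 9375
a_6 = 46875


a_6 = 46875


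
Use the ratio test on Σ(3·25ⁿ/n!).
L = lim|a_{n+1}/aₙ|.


aₙ = 3·25^n/n!
a_{n+1}/aₙ = 25^(n+1)/(n+1)! × n!/25^n  (constant 3 cancels)
= 25/(n+1)
L = lim(n→∞) 25/(n+1) = 0
L < 1 → series CONVERGES

Converges (ratio test: L = 0 < 1)


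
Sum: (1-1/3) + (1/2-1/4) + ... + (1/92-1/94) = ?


Telescoping with gap 2: two head and two tail terms survive.
= (1 + 1/2) - (1/93 + 1/94)
= 3/2 - 1/93 - 1/94 = 6463/4371

Sum = 6463/4371


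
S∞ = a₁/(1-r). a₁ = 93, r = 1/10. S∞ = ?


S∞ = a₁/(1-r) = 93/(1 - 1/10)
= 93/(9/10)
= 310/3

S∞ = 310/3


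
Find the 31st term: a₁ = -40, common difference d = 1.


aₙ = a₁ + (n-1)d
= -40 + (31-1)×1
= -40 + 30
= -10

a_31 = -10


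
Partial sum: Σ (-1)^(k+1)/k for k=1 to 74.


S = 1 - 1/2 + 1/3 - 1/4 + 1/5 - 1/6 + 1/7 - 1/8 ± ...
= 0.6864
(Full series converges to +ln(2) ≈ +0.6931)

S_74 = 0.6864


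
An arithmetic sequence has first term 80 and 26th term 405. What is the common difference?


d = (aₙ - a₁)/(n-1)
= (405 - 80)/(26-1)
= 325/25 = 13

d = 13


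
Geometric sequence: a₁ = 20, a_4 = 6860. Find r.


r^(n-1) = aₙ/a₁
r^3 = 6860/20 = 343
r = 343^(1/3)
= 7

r = 7


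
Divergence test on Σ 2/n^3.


lim(n→∞) 2/n^3 = 0
lim aₙ = 0 → nth-term test is INCONCLUSIVE
(Need other tests; this is actually a convergent p-series with p=3 > 1)

Inconclusive (lim aₙ = 0; need another test)


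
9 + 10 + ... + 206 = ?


Σₖ₌9^206 k = Σₖ₌₁^206 k − Σₖ₌₁^8 k
= 206·207/2 − 8·9/2
= 21321 − 36 = 21285

Σk = 21285


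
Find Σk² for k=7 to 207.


Σₖ₌7^207 k² = Σₖ₌₁^207 k² − Σₖ₌₁^6 k²
= 207·208·415/6 − 6·7·13/6
= 2978040 − 91 = 2977949

Σk² = 2977949


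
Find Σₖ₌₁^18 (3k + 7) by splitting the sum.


Σ(3k+7) = 3·Σk + 7·n
= 3·171 + 7·18
= 513 + 126 = 639

Σ = 639


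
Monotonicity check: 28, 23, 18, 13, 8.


Differences: -5, -5, -5, -5
All differences < 0 → strictly DECREASING

Monotonically decreasing


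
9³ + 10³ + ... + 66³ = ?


Σₖ₌9^66 k³ = [66·67/2]² − [8·9/2]²
= 4888521 − 1296 = 4887225

Σk³ = 4887225


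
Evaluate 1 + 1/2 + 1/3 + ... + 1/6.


H_6 = 1/1 + 1/2 + 1/3 + 1/4 + 1/5 + 1/6
= 49/20
≈ 2.45

H_6 = 49/20 ≈ 2.45


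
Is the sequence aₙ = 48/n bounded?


a₁ = 48, a₂ = 48/2, a₃ = 48/3, ...
0 < aₙ ≤ 48 for all n ≥ 1
Lower bound: 0, Upper bound: 48
The sequence IS bounded

Bounded (0 < aₙ ≤ 48)


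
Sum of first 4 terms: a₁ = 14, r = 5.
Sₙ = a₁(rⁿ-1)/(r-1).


Sₙ = 14×(5^4 - 1)/(5 - 1)
= 14×(625 - 1)/4
= 14×624/4
= 2184

S_4 = 2184


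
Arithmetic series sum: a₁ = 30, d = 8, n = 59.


aₙ = 30 + (59-1)×8 = 494
Sₙ = n(a₁+aₙ)/2 = 59×(30+494)/2
= 59×524/2 = 15458

S_59 = 15458


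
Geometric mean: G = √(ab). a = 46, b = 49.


GM = √(46×49) = √2254 = 47.4763

GM = 47.4763


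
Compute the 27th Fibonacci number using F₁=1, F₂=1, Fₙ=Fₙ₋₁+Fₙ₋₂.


Fibonacci sequence: 1, 1, 2, 3, 5, 8, 13, 21, 34, 55, 89, ...
F(27) = 196418

F(27) = 196418


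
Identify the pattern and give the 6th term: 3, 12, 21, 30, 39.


Pattern: arithmetic (d=9)
Terms: 3, 12, 21, 30, 39
Next term = 48

Next term = 48


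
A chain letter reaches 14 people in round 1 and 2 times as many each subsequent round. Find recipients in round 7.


aₙ = a₁·r^(n-1)
= 14×2^6
= 14×64
= 896

a_7 = 896


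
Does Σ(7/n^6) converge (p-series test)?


p-series test: Σ c/n^p converges if p > 1, diverges if p ≤ 1 (constant c > 0 doesn't affect convergence).
p = 6
6 > 1 → CONVERGES

Converges (p = 6 > 1)


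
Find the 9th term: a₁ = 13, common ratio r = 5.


aₙ = a₁·r^(n-1)
= 13×5^8
= 13×390625
= 5078125

a_9 = 5078125


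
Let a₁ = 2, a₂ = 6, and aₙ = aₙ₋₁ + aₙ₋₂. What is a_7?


Computing iteratively: 2, 6, 8, 14, 22, 36, 58
a_7 = 58

a_7 = 58


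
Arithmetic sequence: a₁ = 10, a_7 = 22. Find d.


d = (aₙ - a₁)/(n-1)
= (22 - 10)/(7-1)
= 12/6 = 2

d = 2


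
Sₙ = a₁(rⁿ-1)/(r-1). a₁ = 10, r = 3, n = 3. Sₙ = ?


Sₙ = 10×(3^3 - 1)/(3 - 1)
= 10×(27 - 1)/2
= 10×26/2
= 130

S_3 = 130


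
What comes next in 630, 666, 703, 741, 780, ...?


Pattern: triangular numbers: n(n+1)/2
Terms: 630, 666, 703, 741, 780
Next term = 820

Next term = 820


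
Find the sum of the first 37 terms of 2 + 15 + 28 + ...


aₙ = 2 + (37-1)×13 = 470
Sₙ = n(a₁+aₙ)/2 = 37×(2+470)/2
= 37×472/2 = 8732

S_37 = 8732


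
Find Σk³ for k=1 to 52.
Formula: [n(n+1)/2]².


n(n+1)/2 = 52×53/2 = 1378
Σk³ = 1378² = 1898884

Σk³ = 1898884


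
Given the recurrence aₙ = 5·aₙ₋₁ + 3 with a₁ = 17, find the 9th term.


Computing step by step:
a_1 = 17
a_2 = 88
a_3 = 443
a_4 = 2218
a_5 = 11093
a_6 = 55468
a_7 = 277343
a_8 = 1386718
a_9 = 6933593


a_9 = 6933593


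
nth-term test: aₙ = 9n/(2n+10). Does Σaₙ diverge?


lim(n→∞) 9n/(2n+10) = 9/2 = 9/2  (divide numerator and denominator by n)
lim aₙ = 9/2 ≠ 0 → series DIVERGES

Diverges (lim aₙ = 9/2 ≠ 0)


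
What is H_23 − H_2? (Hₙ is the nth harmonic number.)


Σₖ₌3^23 1/k = 1/3 + 1/4 + 1/5 + ... + 1/23
= 265842403/118982864
≈ 2.2343

Sum = 265842403/118982864 ≈ 2.2343


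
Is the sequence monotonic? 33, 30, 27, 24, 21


Differences: -3, -3, -3, -3
All differences < 0 → strictly DECREASING

Monotonically decreasing


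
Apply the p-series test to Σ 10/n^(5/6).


p-series test: Σ c/n^p converges if p > 1, diverges if p ≤ 1 (constant c > 0 doesn't affect convergence).
p = 5/6
5/6 ≤ 1 → DIVERGES

Diverges (p = 5/6 ≤ 1)


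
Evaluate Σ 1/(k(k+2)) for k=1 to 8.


1/(k(k+2)) = (1/2)·(1/k - 1/(k+2)) (partial fractions)
Telescoping: Σ = (1/2)·(1 + 1/2 - 1/9 - 1/10) = 29/45

Sum = 29/45


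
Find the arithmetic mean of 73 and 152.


AM = (73 + 152)/2 = 225/2 = 112.5

AM = 112.5


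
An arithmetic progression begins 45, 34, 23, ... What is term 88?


aₙ = a₁ + (n-1)d
= 45 + (88-1)×-11
= 45 - 957
= -912

a_88 = -912


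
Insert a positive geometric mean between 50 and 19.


GM = √(50×19) = √950 = 30.8221

GM = 30.8221


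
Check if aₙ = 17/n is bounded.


a₁ = 17, a₂ = 17/2, a₃ = 17/3, ...
0 < aₙ ≤ 17 for all n ≥ 1
Lower bound: 0, Upper bound: 17
The sequence IS bounded

Bounded (0 < aₙ ≤ 17)


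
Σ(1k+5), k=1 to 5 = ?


Σ(1k+5) = 1·Σk + 5·n
= 1·15 + 5·5
= 15 + 25 = 40

Σ = 40


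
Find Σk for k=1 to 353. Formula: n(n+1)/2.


n(n+1)/2 = 353×354/2 = 124962/2 = 62481

Σk = 62481


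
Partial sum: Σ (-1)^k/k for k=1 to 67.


S = -1 + 1/2 - 1/3 + 1/4 - 1/5 + 1/6 - 1/7 + 1/8 ± ...
= -0.7006
(Full series converges to -ln(2) ≈ -0.6931)

S_67 = -0.7006


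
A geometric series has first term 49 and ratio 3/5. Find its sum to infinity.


S∞ = a₁/(1-r) = 49/(1 - 3/5)
= 49/(2/5)
= 245/2

S∞ = 245/2


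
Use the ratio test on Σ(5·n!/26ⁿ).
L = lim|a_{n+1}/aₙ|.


aₙ = 5·n!/26^n
a_{n+1}/aₙ = (n+1)!/26^(n+1) × 26^n/n!  (constant 5 cancels)
= (n+1)/26
L = lim(n→∞) (n+1)/26 = ∞
L > 1 → series DIVERGES

Diverges (ratio test: L = ∞ > 1)


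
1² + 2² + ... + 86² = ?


n = 86
n(n+1)(2n+1)/6 = 86×87×173/6
= 1294386/6 = 215731

Σk² = 215731


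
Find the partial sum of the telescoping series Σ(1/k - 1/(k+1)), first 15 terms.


Telescoping: adjacent terms cancel.
= 1/1 - 1/16
= 1 - 1/16 = 15/16

Sum = 15/16


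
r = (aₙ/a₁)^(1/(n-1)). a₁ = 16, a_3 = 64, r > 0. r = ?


r^(n-1) = aₙ/a₁
r^2 = 64/16 = 4
r = 4^(1/2)
= ±2; taking r > 0 gives r = 2

r = 2


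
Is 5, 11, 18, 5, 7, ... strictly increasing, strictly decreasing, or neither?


Differences: 6, 7, -13, 2
Difference at position 1 is +6 (> 0) but position 3 is -13 (< 0) — sequence both rises and falls
→ NOT monotonic

Not monotonic


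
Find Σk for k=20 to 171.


Σₖ₌20^171 k = Σₖ₌₁^171 k − Σₖ₌₁^19 k
= 171·172/2 − 19·20/2
= 14706 − 190 = 14516

Σk = 14516


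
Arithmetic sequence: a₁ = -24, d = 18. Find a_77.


aₙ = a₁ + (n-1)d
= -24 + (77-1)×18
= -24 + 1368
= 1344

a_77 = 1344


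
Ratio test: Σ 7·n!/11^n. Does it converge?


aₙ = 7·n!/11^n
a_{n+1}/aₙ = (n+1)!/11^(n+1) × 11^n/n!  (constant 7 cancels)
= (n+1)/11
L = lim(n→∞) (n+1)/11 = ∞
L > 1 → series DIVERGES

Diverges (ratio test: L = ∞ > 1)


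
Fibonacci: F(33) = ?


Fibonacci sequence: 1, 1, 2, 3, 5, 8, 13, 21, 34, 55, 89, ...
F(33) = 3524578

F(33) = 3524578


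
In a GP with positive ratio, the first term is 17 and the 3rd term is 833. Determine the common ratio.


r^(n-1) = aₙ/a₁
r^2 = 833/17 = 49
r = 49^(1/2)
= ±7; taking r > 0 gives r = 7

r = 7


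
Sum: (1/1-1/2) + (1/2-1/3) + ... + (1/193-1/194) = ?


Telescoping: adjacent terms cancel.
= 1/1 - 1/194
= 1 - 1/194 = 193/194

Sum = 193/194


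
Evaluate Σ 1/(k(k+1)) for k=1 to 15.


1/(k(k+1)) = 1/k - 1/(k+1) (partial fractions)
Telescoping: Σ = 1 - 1/16 = 15/16

Sum = 15/16


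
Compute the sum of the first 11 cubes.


n(n+1)/2 = 11×12/2 = 66
Σk³ = 66² = 4356

Σk³ = 4356


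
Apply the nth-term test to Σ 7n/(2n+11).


lim(n→∞) 7n/(2n+11) = 7/2 = 7/2  (divide numerator and denominator by n)
lim aₙ = 7/2 ≠ 0 → series DIVERGES

Diverges (lim aₙ = 7/2 ≠ 0)


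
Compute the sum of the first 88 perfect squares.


n = 88
n(n+1)(2n+1)/6 = 88×89×177/6
= 1386264/6 = 231044

Σk² = 231044


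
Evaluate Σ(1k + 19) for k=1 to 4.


Σ(1k+19) = 1·Σk + 19·n
= 1·10 + 19·4
= 10 + 76 = 86

Σ = 86


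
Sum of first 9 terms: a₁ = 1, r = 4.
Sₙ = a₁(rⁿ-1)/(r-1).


Sₙ = 1×(4^9 - 1)/(4 - 1)
= 1×(262144 - 1)/3
= 1×262143/3
= 87381

S_9 = 87381


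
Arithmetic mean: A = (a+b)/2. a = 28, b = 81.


AM = (28 + 81)/2 = 109/2 = 54.5

AM = 54.5


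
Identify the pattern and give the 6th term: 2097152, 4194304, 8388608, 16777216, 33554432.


Pattern: powers of 2: 2ⁿ
Terms: 2097152, 4194304, 8388608, 16777216, 33554432
Next term = 67108864

Next term = 67108864


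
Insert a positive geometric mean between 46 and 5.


GM = √(46×5) = √230 = 15.1658

GM = 15.1658


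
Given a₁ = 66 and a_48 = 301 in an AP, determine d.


d = (aₙ - a₁)/(n-1)
= (301 - 66)/(48-1)
= 235/47 = 5

d = 5


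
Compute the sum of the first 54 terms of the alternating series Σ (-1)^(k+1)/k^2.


S = 1 - 1/4 + 1/9 - 1/16 + 1/25 - 1/36 + 1/49 - 1/64 ± ...
= 0.8223
(Full series converges to +π²/12 ≈ +0.8225)

S_54 = 0.8223


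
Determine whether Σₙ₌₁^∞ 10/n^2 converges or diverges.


p-series test: Σ c/n^p converges if p > 1, diverges if p ≤ 1 (constant c > 0 doesn't affect convergence).
p = 2
2 > 1 → CONVERGES

Converges (p = 2 > 1)


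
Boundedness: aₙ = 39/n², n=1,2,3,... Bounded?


a₁ = 39, a₂ = 39/4, a₃ = 39/9, ...
0 < aₙ ≤ 39 for all n ≥ 1
The sequence IS bounded

Bounded (0 < aₙ ≤ 39)


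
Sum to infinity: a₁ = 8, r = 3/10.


S∞ = a₁/(1-r) = 8/(1 - 3/10)
= 8/(7/10)
= 80/7

S∞ = 80/7


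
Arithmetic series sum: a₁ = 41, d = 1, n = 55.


aₙ = 41 + (55-1)×1 = 95
Sₙ = n(a₁+aₙ)/2 = 55×(41+95)/2
= 55×136/2 = 3740

S_55 = 3740


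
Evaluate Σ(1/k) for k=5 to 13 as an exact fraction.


Σₖ₌5^13 1/k = 1/5 + 1/6 + 1/7 + 1/8 + 1/9 + 1/10 + 1/11 + 1/12 + 1/13
= 395243/360360
≈ 1.0968

Sum = 395243/360360 ≈ 1.0968


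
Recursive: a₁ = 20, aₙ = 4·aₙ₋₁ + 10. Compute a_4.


Computing step by step:
a_1 = 20
a_2 = 90
a_3 = 370
a_4 = 1490


a_4 = 1490


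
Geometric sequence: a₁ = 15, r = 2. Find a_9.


aₙ = a₁·r^(n-1)
= 15×2^8
= 15×256
= 3840

a_9 = 3840


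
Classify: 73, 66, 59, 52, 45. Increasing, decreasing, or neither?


Differences: -7, -7, -7, -7
All differences < 0 → strictly DECREASING

Monotonically decreasing


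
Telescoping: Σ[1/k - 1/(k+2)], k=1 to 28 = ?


Telescoping with gap 2: two head and two tail terms survive.
= (1 + 1/2) - (1/29 + 1/30)
= 3/2 - 1/29 - 1/30 = 623/435

Sum = 623/435


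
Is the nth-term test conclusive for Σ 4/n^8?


lim(n→∞) 4/n^8 = 0
lim aₙ = 0 → nth-term test is INCONCLUSIVE
(Need other tests; this is actually a convergent p-series with p=8 > 1)

Inconclusive (lim aₙ = 0; need another test)


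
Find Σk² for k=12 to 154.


Σₖ₌12^154 k² = Σₖ₌₁^154 k² − Σₖ₌₁^11 k²
= 154·155·309/6 − 11·12·23/6
= 1229305 − 506 = 1228799

Σk² = 1228799


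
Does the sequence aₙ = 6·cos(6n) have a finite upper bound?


For all n, -1 ≤ cos(6n) ≤ 1, so -6 ≤ 6·cos(6n) ≤ 6
Lower bound: -6, Upper bound: 6
The sequence IS bounded

Bounded (-6 ≤ aₙ ≤ 6)


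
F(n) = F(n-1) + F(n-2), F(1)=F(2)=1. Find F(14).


Fibonacci sequence: 1, 1, 2, 3, 5, 8, 13, 21, 34, 55, 89, ...
F(14) = 377

F(14) = 377


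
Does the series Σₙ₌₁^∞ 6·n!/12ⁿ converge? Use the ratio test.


aₙ = 6·n!/12^n
a_{n+1}/aₙ = (n+1)!/12^(n+1) × 12^n/n!  (constant 6 cancels)
= (n+1)/12
L = lim(n→∞) (n+1)/12 = ∞
L > 1 → series DIVERGES

Diverges (ratio test: L = ∞ > 1)


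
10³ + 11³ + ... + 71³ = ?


Σₖ₌10^71 k³ = [71·72/2]² − [9·10/2]²
= 6533136 − 2025 = 6531111

Σk³ = 6531111


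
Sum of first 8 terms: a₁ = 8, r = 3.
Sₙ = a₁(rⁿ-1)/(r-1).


Sₙ = 8×(3^8 - 1)/(3 - 1)
= 8×(6561 - 1)/2
= 8×6560/2
= 26240

S_8 = 26240


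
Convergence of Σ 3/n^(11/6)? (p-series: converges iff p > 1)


p-series test: Σ c/n^p converges if p > 1, diverges if p ≤ 1 (constant c > 0 doesn't affect convergence).
p = 11/6
11/6 > 1 → CONVERGES

Converges (p = 11/6 > 1)


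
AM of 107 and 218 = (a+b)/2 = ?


AM = (107 + 218)/2 = 325/2 = 162.5

AM = 162.5


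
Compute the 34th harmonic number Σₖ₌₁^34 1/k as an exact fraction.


H_34 = 1/1 + 1/2 + 1/3 + ... + 1/34
= 54062195834749/13127595717600
≈ 4.1182

H_34 = 54062195834749/13127595717600 ≈ 4.1182


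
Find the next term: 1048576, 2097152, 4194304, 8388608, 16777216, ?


Pattern: powers of 2: 2ⁿ
Terms: 1048576, 2097152, 4194304, 8388608, 16777216
Next term = 33554432

Next term = 33554432


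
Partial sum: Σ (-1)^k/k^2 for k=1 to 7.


S = -1 + 1/4 - 1/9 + 1/16 - 1/25 + 1/36 - 1/49
= -0.8312
(Full series converges to -π²/12 ≈ -0.8225)

S_7 = -0.8312


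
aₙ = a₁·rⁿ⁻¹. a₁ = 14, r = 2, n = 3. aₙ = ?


aₙ = a₁·r^(n-1)
= 14×2^2
= 14×4
= 56

a_3 = 56


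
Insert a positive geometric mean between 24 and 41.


GM = √(24×41) = √984 = 31.3688

GM = 31.3688


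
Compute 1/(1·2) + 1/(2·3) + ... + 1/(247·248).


1/(k(k+1)) = 1/k - 1/(k+1) (partial fractions)
Telescoping: Σ = 1 - 1/248 = 247/248

Sum = 247/248


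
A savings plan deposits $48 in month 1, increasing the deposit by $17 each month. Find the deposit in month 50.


aₙ = a₁ + (n-1)d
= 48 + (50-1)×17
= 48 + 833
= 881

a_50 = 881


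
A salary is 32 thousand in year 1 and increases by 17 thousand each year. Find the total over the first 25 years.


aₙ = 32 + (25-1)×17 = 440
Sₙ = n(a₁+aₙ)/2 = 25×(32+440)/2
= 25×472/2 = 5900

S_25 = 5900


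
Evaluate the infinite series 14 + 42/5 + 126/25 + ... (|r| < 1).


S∞ = a₁/(1-r) = 14/(1 - 3/5)
= 14/(2/5)
= 35

S∞ = 35


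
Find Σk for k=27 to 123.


Σₖ₌27^123 k = Σₖ₌₁^123 k − Σₖ₌₁^26 k
= 123·124/2 − 26·27/2
= 7626 − 351 = 7275

Σk = 7275


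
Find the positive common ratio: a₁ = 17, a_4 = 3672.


r^(n-1) = aₙ/a₁
r^3 = 3672/17 = 216
r = 216^(1/3)
= 6

r = 6


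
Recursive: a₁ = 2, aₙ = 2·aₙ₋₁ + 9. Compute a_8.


Computing step by step:
a_1 = 2
a_2 = 13
a_3 = 35
a_4 = 79
a_5 = 167
a_6 = 343
a_7 = 695
a_8 = 1399


a_8 = 1399


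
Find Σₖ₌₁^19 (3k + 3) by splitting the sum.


Σ(3k+3) = 3·Σk + 3·n
= 3·190 + 3·19
= 570 + 57 = 627

Σ = 627


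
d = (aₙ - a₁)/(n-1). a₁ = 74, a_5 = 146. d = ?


d = (aₙ - a₁)/(n-1)
= (146 - 74)/(5-1)
= 72/4 = 18

d = 18


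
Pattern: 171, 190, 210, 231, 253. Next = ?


Pattern: triangular numbers: n(n+1)/2
Terms: 171, 190, 210, 231, 253
Next term = 276

Next term = 276


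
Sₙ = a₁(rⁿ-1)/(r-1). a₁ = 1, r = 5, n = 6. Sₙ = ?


Sₙ = 1×(5^6 - 1)/(5 - 1)
= 1×(15625 - 1)/4
= 1×15624/4
= 3906

S_6 = 3906


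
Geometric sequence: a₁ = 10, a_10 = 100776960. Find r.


r^(n-1) = aₙ/a₁
r^9 = 100776960/10 = 10077696
r = 10077696^(1/9)
= 6

r = 6


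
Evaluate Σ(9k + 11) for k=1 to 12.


Σ(9k+11) = 9·Σk + 11·n
= 9·78 + 11·12
= 702 + 132 = 834

Σ = 834


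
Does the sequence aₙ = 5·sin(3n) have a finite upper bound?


For all n, -1 ≤ sin(3n) ≤ 1, so -5 ≤ 5·sin(3n) ≤ 5
Lower bound: -5, Upper bound: 5
The sequence IS bounded

Bounded (-5 ≤ aₙ ≤ 5)


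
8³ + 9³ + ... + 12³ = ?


Σₖ₌8^12 k³ = [12·13/2]² − [7·8/2]²
= 6084 − 784 = 5300

Σk³ = 5300


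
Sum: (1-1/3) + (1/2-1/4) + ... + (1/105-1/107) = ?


Telescoping with gap 2: two head and two tail terms survive.
= (1 + 1/2) - (1/106 + 1/107)
= 3/2 - 1/106 - 1/107 = 8400/5671

Sum = 8400/5671


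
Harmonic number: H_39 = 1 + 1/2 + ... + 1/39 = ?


H_39 = 1/1 + 1/2 + 1/3 + ... + 1/39
= 2066035355155033/485721041551200
≈ 4.2535

H_39 = 2066035355155033/485721041551200 ≈ 4.2535


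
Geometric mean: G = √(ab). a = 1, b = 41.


GM = √(1×41) = √41 = 6.4031

GM = 6.4031


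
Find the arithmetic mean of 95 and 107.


AM = (95 + 107)/2 = 202/2 = 101

AM = 101


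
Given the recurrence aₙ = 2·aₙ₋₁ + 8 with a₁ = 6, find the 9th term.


Computing step by step:
a_1 = 6
a_2 = 20
a_3 = 48
a_4 = 104
a_5 = 216
a_6 = 440
a_7 = 888
a_8 = 1784
a_9 = 3576


a_9 = 3576


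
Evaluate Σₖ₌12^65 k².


Σₖ₌12^65 k² = Σₖ₌₁^65 k² − Σₖ₌₁^11 k²
= 65·66·131/6 − 11·12·23/6
= 93665 − 506 = 93159

Σk² = 93159


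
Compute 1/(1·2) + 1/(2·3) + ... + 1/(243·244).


1/(k(k+1)) = 1/k - 1/(k+1) (partial fractions)
Telescoping: Σ = 1 - 1/244 = 243/244

Sum = 243/244


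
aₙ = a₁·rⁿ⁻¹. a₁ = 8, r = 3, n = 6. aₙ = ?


aₙ = a₁·r^(n-1)
= 8×3^5
= 8×243
= 1944

a_6 = 1944


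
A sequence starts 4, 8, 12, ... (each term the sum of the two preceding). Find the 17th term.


Computing iteratively: 4, 8, 12, 20, 32, 52, 84, 136, 220, 356, 576, 932, ...
a_17 = 10336

a_17 = 10336


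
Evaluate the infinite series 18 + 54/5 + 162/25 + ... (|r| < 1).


S∞ = a₁/(1-r) = 18/(1 - 3/5)
= 18/(2/5)
= 45

S∞ = 45


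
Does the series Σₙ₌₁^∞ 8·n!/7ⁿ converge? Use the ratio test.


aₙ = 8·n!/7^n
a_{n+1}/aₙ = (n+1)!/7^(n+1) × 7^n/n!  (constant 8 cancels)
= (n+1)/7
L = lim(n→∞) (n+1)/7 = ∞
L > 1 → series DIVERGES

Diverges (ratio test: L = ∞ > 1)


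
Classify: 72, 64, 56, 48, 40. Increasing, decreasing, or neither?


Differences: -8, -8, -8, -8
All differences < 0 → strictly DECREASING

Monotonically decreasing


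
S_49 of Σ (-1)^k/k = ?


S = -1 + 1/2 - 1/3 + 1/4 - 1/5 + 1/6 - 1/7 + 1/8 ± ...
= -0.7032
(Full series converges to -ln(2) ≈ -0.6931)

S_49 = -0.7032


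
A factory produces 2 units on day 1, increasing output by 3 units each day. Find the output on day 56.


aₙ = a₁ + (n-1)d
= 2 + (56-1)×3
= 2 + 165
= 167

a_56 = 167


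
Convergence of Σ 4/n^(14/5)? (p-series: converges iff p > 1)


p-series test: Σ c/n^p converges if p > 1, diverges if p ≤ 1 (constant c > 0 doesn't affect convergence).
p = 14/5
14/5 > 1 → CONVERGES

Converges (p = 14/5 > 1)


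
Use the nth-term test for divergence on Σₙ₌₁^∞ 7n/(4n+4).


lim(n→∞) 7n/(4n+4) = 7/4 = 7/4  (divide numerator and denominator by n)
lim aₙ = 7/4 ≠ 0 → series DIVERGES

Diverges (lim aₙ = 7/4 ≠ 0)


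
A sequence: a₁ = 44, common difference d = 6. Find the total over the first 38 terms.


aₙ = 44 + (38-1)×6 = 266
Sₙ = n(a₁+aₙ)/2 = 38×(44+266)/2
= 38×310/2 = 5890

S_38 = 5890


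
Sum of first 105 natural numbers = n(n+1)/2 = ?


n(n+1)/2 = 105×106/2 = 11130/2 = 5565

Σk = 5565


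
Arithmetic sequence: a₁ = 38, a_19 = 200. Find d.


d = (aₙ - a₁)/(n-1)
= (200 - 38)/(19-1)
= 162/18 = 9

d = 9


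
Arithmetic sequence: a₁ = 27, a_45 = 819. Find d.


d = (aₙ - a₁)/(n-1)
= (819 - 27)/(45-1)
= 792/44 = 18

d = 18


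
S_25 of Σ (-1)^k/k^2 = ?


S = -1 + 1/4 - 1/9 + 1/16 - 1/25 + 1/36 - 1/49 + 1/64 ± ...
= -0.8232
(Full series converges to -π²/12 ≈ -0.8225)

S_25 = -0.8232


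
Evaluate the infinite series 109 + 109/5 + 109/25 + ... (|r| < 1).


S∞ = a₁/(1-r) = 109/(1 - 1/5)
= 109/(4/5)
= 545/4

S∞ = 545/4


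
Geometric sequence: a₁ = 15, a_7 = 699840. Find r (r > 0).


r^(n-1) = aₙ/a₁
r^6 = 699840/15 = 46656
r = 46656^(1/6)
= ±6; taking r > 0 gives r = 6

r = 6


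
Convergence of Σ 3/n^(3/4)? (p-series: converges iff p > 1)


p-series test: Σ c/n^p converges if p > 1, diverges if p ≤ 1 (constant c > 0 doesn't affect convergence).
p = 3/4
3/4 ≤ 1 → DIVERGES

Diverges (p = 3/4 ≤ 1)


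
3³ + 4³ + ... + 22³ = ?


Σₖ₌3^22 k³ = [22·23/2]² − [2·3/2]²
= 64009 − 9 = 64000

Σk³ = 64000


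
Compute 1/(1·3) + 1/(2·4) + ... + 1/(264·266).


1/(k(k+2)) = (1/2)·(1/k - 1/(k+2)) (partial fractions)
Telescoping: Σ = (1/2)·(1 + 1/2 - 1/265 - 1/266) = 26301/35245

Sum = 26301/35245


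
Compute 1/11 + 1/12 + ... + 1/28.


Σₖ₌11^28 1/k = 1/11 + 1/12 + 1/13 + ... + 1/28
= 80169092693/80313433200
≈ 0.9982

Sum = 80169092693/80313433200 ≈ 0.9982


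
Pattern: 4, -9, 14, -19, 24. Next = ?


Pattern: alternating sign, magnitude arithmetic (d=5)
Terms: 4, -9, 14, -19, 24
Next term = -29

Next term = -29


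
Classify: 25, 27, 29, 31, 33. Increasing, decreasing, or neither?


Differences: 2, 2, 2, 2
All differences > 0 → strictly INCREASING

Monotonically increasing


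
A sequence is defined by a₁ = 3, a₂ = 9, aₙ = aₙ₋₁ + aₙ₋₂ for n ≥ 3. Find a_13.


Computing iteratively: 3, 9, 12, 21, 33, 54, 87, 141, 228, 369, 597, 966, ...
a_13 = 1563

a_13 = 1563


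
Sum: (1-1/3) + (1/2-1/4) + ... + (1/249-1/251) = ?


Telescoping with gap 2: two head and two tail terms survive.
= (1 + 1/2) - (1/250 + 1/251)
= 3/2 - 1/250 - 1/251 = 46812/31375

Sum = 46812/31375


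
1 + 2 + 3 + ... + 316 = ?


n(n+1)/2 = 316×317/2 = 100172/2 = 50086

Σk = 50086


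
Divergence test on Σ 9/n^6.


lim(n→∞) 9/n^6 = 0
lim aₙ = 0 → nth-term test is INCONCLUSIVE
(Need other tests; this is actually a convergent p-series with p=6 > 1)

Inconclusive (lim aₙ = 0; need another test)


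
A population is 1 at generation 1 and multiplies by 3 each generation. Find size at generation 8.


aₙ = a₁·r^(n-1)
= 1×3^7
= 1×2187
= 2187

a_8 = 2187


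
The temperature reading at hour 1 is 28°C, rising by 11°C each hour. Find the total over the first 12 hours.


aₙ = 28 + (12-1)×11 = 149
Sₙ = n(a₁+aₙ)/2 = 12×(28+149)/2
= 12×177/2 = 1062

S_12 = 1062


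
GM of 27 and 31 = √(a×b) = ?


GM = √(27×31) = √837 = 28.931

GM = 28.931


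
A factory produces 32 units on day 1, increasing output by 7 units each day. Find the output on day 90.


aₙ = a₁ + (n-1)d
= 32 + (90-1)×7
= 32 + 623
= 655

a_90 = 655


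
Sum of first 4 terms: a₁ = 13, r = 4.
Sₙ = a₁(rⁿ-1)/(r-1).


Sₙ = 13×(4^4 - 1)/(4 - 1)
= 13×(256 - 1)/3
= 13×255/3
= 1105

S_4 = 1105


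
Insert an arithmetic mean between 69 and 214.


AM = (69 + 214)/2 = 283/2 = 141.5

AM = 141.5


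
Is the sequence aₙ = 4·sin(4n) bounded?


For all n, -1 ≤ sin(4n) ≤ 1, so -4 ≤ 4·sin(4n) ≤ 4
Lower bound: -4, Upper bound: 4
The sequence IS bounded

Bounded (-4 ≤ aₙ ≤ 4)


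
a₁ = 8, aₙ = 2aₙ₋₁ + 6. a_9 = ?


Computing step by step:
a_1 = 8
a_2 = 22
a_3 = 50
a_4 = 106
a_5 = 218
a_6 = 442
a_7 = 890
a_8 = 1786
a_9 = 3578


a_9 = 3578


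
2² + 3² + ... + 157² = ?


Σₖ₌2^157 k² = Σₖ₌₁^157 k² − Σₖ₌₁^1 k²
= 157·158·315/6 − 1·2·3/6
= 1302315 − 1 = 1302314

Σk² = 1302314


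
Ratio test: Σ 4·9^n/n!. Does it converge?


aₙ = 4·9^n/n!
a_{n+1}/aₙ = 9^(n+1)/(n+1)! × n!/9^n  (constant 4 cancels)
= 9/(n+1)
L = lim(n→∞) 9/(n+1) = 0
L < 1 → series CONVERGES

Converges (ratio test: L = 0 < 1)


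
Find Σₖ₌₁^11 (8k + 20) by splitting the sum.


Σ(8k+20) = 8·Σk + 20·n
= 8·66 + 20·11
= 528 + 220 = 748

Σ = 748


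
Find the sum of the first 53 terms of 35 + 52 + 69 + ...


aₙ = 35 + (53-1)×17 = 919
Sₙ = n(a₁+aₙ)/2 = 53×(35+919)/2
= 53×954/2 = 25281

S_53 = 25281


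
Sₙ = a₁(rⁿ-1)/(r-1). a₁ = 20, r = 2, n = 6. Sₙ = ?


Sₙ = 20×(2^6 - 1)/(2 - 1)
= 20×(64 - 1)/1
= 20×63/1
= 1260

S_6 = 1260


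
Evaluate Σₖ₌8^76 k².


Σₖ₌8^76 k² = Σₖ₌₁^76 k² − Σₖ₌₁^7 k²
= 76·77·153/6 − 7·8·15/6
= 149226 − 140 = 149086

Σk² = 149086


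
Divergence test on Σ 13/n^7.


lim(n→∞) 13/n^7 = 0
lim aₙ = 0 → nth-term test is INCONCLUSIVE
(Need other tests; this is actually a convergent p-series with p=7 > 1)

Inconclusive (lim aₙ = 0; need another test)


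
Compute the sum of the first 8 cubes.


n(n+1)/2 = 8×9/2 = 36
Σk³ = 36² = 1296

Σk³ = 1296


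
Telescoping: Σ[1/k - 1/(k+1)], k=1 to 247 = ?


Telescoping: adjacent terms cancel.
= 1/1 - 1/248
= 1 - 1/248 = 247/248

Sum = 247/248


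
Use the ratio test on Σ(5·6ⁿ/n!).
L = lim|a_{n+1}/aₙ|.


aₙ = 5·6^n/n!
a_{n+1}/aₙ = 6^(n+1)/(n+1)! × n!/6^n  (constant 5 cancels)
= 6/(n+1)
L = lim(n→∞) 6/(n+1) = 0
L < 1 → series CONVERGES

Converges (ratio test: L = 0 < 1)


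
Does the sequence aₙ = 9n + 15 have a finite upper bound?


aₙ = 9n + 15 → as n→∞, aₙ→∞
No finite upper bound exists
The sequence is UNBOUNDED

Unbounded (aₙ → ∞ as n → ∞)


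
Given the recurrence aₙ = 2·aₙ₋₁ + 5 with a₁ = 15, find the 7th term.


Computing step by step:
a_1 = 15
a_2 = 35
a_3 = 75
a_4 = 155
a_5 = 315
a_6 = 635
a_7 = 1275


a_7 = 1275


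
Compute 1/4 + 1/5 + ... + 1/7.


Σₖ₌4^7 1/k = 1/4 + 1/5 + 1/6 + 1/7
= 319/420
≈ 0.7595

Sum = 319/420 ≈ 0.7595


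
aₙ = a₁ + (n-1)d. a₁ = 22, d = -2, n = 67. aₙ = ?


aₙ = a₁ + (n-1)d
= 22 + (67-1)×-2
= 22 - 132
= -110

a_67 = -110


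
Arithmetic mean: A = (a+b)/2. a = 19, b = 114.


AM = (19 + 114)/2 = 133/2 = 66.5

AM = 66.5


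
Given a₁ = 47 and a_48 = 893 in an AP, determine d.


d = (aₙ - a₁)/(n-1)
= (893 - 47)/(48-1)
= 846/47 = 18

d = 18


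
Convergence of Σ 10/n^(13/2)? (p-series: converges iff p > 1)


p-series test: Σ c/n^p converges if p > 1, diverges if p ≤ 1 (constant c > 0 doesn't affect convergence).
p = 13/2
13/2 > 1 → CONVERGES

Converges (p = 13/2 > 1)


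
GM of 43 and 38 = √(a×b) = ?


GM = √(43×38) = √1634 = 40.4228

GM = 40.4228


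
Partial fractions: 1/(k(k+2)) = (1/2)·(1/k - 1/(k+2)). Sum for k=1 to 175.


1/(k(k+2)) = (1/2)·(1/k - 1/(k+2)) (partial fractions)
Telescoping: Σ = (1/2)·(1 + 1/2 - 1/176 - 1/177) = 46375/62304

Sum = 46375/62304


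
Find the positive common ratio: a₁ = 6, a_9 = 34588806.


r^(n-1) = aₙ/a₁
r^8 = 34588806/6 = 5764801
r = 5764801^(1/8)
= ±7; taking r > 0 gives r = 7

r = 7


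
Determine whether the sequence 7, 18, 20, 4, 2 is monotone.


Differences: 11, 2, -16, -2
Difference at position 1 is +11 (> 0) but position 3 is -16 (< 0) — sequence both rises and falls
→ NOT monotonic

Not monotonic


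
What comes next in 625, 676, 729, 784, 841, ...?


Pattern: perfect squares: n²
Terms: 625, 676, 729, 784, 841
Next term = 900

Next term = 900


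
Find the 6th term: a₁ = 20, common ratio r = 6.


aₙ = a₁·r^(n-1)
= 20×6^5
= 20×7776
= 155520

a_6 = 155520


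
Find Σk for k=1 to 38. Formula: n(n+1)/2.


n(n+1)/2 = 38×39/2 = 1482/2 = 741

Σk = 741


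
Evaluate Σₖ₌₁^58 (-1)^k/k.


S = -1 + 1/2 - 1/3 + 1/4 - 1/5 + 1/6 - 1/7 + 1/8 ± ...
= -0.6846
(Full series converges to -ln(2) ≈ -0.6931)

S_58 = -0.6846


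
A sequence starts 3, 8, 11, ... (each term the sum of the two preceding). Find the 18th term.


Computing iteratively: 3, 8, 11, 19, 30, 49, 79, 128, 207, 335, 542, 877, ...
a_18 = 15737

a_18 = 15737


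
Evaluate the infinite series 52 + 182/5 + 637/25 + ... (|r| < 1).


S∞ = a₁/(1-r) = 52/(1 - 7/10)
= 52/(3/10)
= 520/3

S∞ = 520/3


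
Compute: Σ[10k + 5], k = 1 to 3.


Σ(10k+5) = 10·Σk + 5·n
= 10·6 + 5·3
= 60 + 15 = 75

Σ = 75


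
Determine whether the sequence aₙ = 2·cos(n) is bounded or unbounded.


For all n, -1 ≤ cos(n) ≤ 1, so -2 ≤ 2·cos(n) ≤ 2
Lower bound: -2, Upper bound: 2
The sequence IS bounded

Bounded (-2 ≤ aₙ ≤ 2)


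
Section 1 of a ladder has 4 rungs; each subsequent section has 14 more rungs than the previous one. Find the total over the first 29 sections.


aₙ = 4 + (29-1)×14 = 396
Sₙ = n(a₁+aₙ)/2 = 29×(4+396)/2
= 29×400/2 = 5800

S_29 = 5800


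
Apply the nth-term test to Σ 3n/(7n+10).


lim(n→∞) 3n/(7n+10) = 3/7 = 3/7  (divide numerator and denominator by n)
lim aₙ = 3/7 ≠ 0 → series DIVERGES

Diverges (lim aₙ = 3/7 ≠ 0)


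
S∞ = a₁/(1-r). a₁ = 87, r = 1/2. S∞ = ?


S∞ = a₁/(1-r) = 87/(1 - 1/2)
= 87/(1/2)
= 174

S∞ = 174


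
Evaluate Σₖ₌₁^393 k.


n(n+1)/2 = 393×394/2 = 154842/2 = 77421

Σk = 77421


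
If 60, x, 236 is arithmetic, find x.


AM = (60 + 236)/2 = 296/2 = 148

AM = 148


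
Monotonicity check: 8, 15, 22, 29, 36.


Differences: 7, 7, 7, 7
All differences > 0 → strictly INCREASING

Monotonically increasing
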